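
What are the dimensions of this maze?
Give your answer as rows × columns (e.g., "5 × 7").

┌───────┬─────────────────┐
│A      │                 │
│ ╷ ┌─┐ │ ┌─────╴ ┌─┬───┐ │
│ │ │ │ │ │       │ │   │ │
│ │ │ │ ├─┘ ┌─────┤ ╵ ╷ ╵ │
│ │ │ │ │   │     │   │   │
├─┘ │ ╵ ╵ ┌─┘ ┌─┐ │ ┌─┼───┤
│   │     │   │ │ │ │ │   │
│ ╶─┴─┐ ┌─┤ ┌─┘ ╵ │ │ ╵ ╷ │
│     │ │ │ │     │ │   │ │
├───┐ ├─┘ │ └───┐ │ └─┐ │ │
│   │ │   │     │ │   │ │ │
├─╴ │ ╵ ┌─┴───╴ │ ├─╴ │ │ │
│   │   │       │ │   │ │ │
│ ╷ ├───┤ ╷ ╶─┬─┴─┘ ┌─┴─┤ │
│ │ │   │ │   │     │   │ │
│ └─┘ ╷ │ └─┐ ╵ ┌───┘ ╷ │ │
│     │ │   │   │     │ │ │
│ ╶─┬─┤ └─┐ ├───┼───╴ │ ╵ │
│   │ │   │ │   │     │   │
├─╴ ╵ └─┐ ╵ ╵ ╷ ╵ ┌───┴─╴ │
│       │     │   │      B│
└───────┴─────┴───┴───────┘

Counting the maze dimensions:
Rows (vertical): 11
Columns (horizontal): 13
Dimensions: 11 × 13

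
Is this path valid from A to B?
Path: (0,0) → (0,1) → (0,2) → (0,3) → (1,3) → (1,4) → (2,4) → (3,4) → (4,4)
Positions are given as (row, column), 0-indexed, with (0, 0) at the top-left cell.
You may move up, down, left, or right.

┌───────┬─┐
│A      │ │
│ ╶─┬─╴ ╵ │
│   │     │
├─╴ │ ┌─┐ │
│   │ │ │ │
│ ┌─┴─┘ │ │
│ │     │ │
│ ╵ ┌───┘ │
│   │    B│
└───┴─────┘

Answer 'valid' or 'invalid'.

Checking path validity:
Result: All consecutive moves are passable.

valid

Correct solution:

┌───────┬─┐
│A → → ↓│ │
│ ╶─┬─╴ ╵ │
│   │  ↳ ↓│
├─╴ │ ┌─┐ │
│   │ │ │↓│
│ ┌─┴─┘ │ │
│ │     │↓│
│ ╵ ┌───┘ │
│   │    B│
└───┴─────┘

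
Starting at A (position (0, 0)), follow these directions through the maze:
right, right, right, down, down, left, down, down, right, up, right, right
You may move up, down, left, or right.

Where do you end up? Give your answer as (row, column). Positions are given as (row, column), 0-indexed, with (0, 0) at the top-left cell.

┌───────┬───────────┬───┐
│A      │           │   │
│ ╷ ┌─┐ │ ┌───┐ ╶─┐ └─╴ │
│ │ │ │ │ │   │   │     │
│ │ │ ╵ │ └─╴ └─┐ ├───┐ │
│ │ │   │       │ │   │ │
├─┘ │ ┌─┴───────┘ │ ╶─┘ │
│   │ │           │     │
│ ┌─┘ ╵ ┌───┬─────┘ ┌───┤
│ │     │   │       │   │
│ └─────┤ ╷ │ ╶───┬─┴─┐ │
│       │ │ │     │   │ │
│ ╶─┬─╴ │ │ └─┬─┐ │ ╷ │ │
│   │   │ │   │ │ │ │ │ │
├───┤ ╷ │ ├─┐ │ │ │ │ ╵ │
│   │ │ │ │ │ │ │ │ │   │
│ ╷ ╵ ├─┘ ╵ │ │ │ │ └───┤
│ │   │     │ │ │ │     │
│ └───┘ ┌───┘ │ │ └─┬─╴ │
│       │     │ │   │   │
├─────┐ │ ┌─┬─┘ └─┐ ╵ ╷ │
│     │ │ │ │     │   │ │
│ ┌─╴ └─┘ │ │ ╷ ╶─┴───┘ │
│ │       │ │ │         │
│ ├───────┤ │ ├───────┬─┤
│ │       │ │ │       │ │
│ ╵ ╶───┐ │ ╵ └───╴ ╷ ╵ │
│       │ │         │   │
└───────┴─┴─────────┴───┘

Following directions step by step:
Start: (0, 0)
  right: (0, 0) → (0, 1)
  right: (0, 1) → (0, 2)
  right: (0, 2) → (0, 3)
  down: (0, 3) → (1, 3)
  down: (1, 3) → (2, 3)
  left: (2, 3) → (2, 2)
  down: (2, 2) → (3, 2)
  down: (3, 2) → (4, 2)
  right: (4, 2) → (4, 3)
  up: (4, 3) → (3, 3)
  right: (3, 3) → (3, 4)
  right: (3, 4) → (3, 5)
Final position: (3, 5)

Path taken:

┌───────┬───────────┬───┐
│A → → ↓│           │   │
│ ╷ ┌─┐ │ ┌───┐ ╶─┐ └─╴ │
│ │ │ │↓│ │   │   │     │
│ │ │ ╵ │ └─╴ └─┐ ├───┐ │
│ │ │↓ ↲│       │ │   │ │
├─┘ │ ┌─┴───────┘ │ ╶─┘ │
│   │↓│↱ → B      │     │
│ ┌─┘ ╵ ┌───┬─────┘ ┌───┤
│ │  ↳ ↑│   │       │   │
│ └─────┤ ╷ │ ╶───┬─┴─┐ │
│       │ │ │     │   │ │
│ ╶─┬─╴ │ │ └─┬─┐ │ ╷ │ │
│   │   │ │   │ │ │ │ │ │
├───┤ ╷ │ ├─┐ │ │ │ │ ╵ │
│   │ │ │ │ │ │ │ │ │   │
│ ╷ ╵ ├─┘ ╵ │ │ │ │ └───┤
│ │   │     │ │ │ │     │
│ └───┘ ┌───┘ │ │ └─┬─╴ │
│       │     │ │   │   │
├─────┐ │ ┌─┬─┘ └─┐ ╵ ╷ │
│     │ │ │ │     │   │ │
│ ┌─╴ └─┘ │ │ ╷ ╶─┴───┘ │
│ │       │ │ │         │
│ ├───────┤ │ ├───────┬─┤
│ │       │ │ │       │ │
│ ╵ ╶───┐ │ ╵ └───╴ ╷ ╵ │
│       │ │         │   │
└───────┴─┴─────────┴───┘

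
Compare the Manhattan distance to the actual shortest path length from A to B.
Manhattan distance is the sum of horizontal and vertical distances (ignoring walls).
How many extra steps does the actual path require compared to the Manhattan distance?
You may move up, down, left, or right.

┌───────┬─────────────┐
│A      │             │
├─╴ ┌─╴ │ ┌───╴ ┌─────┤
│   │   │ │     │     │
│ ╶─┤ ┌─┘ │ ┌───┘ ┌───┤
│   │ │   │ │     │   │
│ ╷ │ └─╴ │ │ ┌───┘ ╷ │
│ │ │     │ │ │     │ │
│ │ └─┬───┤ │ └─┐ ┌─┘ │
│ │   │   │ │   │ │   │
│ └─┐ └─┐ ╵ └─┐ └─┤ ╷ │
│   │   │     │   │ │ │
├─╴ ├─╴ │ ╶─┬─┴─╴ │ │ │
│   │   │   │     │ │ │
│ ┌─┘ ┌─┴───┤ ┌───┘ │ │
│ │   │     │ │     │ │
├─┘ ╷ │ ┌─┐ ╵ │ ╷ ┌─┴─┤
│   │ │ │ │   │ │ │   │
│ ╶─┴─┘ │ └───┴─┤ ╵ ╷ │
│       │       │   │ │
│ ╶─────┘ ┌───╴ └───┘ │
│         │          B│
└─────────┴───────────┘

Manhattan distance: |10 - 0| + |10 - 0| = 20
Actual path length: 30
Extra steps: 30 - 20 = 10

Solution:

┌───────┬─────────────┐
│A ↓    │             │
├─╴ ┌─╴ │ ┌───╴ ┌─────┤
│↓ ↲│   │ │     │     │
│ ╶─┤ ┌─┘ │ ┌───┘ ┌───┤
│↳ ↓│ │   │ │     │   │
│ ╷ │ └─╴ │ │ ┌───┘ ╷ │
│ │↓│     │ │ │     │ │
│ │ └─┬───┤ │ └─┐ ┌─┘ │
│ │↳ ↓│   │ │   │ │   │
│ └─┐ └─┐ ╵ └─┐ └─┤ ╷ │
│   │↳ ↓│     │   │ │ │
├─╴ ├─╴ │ ╶─┬─┴─╴ │ │ │
│   │↓ ↲│   │     │ │ │
│ ┌─┘ ┌─┴───┤ ┌───┘ │ │
│ │↓ ↲│     │ │     │ │
├─┘ ╷ │ ┌─┐ ╵ │ ╷ ┌─┴─┤
│↓ ↲│ │ │ │   │ │ │   │
│ ╶─┴─┘ │ └───┴─┤ ╵ ╷ │
│↓      │↱ → → ↓│   │ │
│ ╶─────┘ ┌───╴ └───┘ │
│↳ → → → ↑│    ↳ → → B│
└─────────┴───────────┘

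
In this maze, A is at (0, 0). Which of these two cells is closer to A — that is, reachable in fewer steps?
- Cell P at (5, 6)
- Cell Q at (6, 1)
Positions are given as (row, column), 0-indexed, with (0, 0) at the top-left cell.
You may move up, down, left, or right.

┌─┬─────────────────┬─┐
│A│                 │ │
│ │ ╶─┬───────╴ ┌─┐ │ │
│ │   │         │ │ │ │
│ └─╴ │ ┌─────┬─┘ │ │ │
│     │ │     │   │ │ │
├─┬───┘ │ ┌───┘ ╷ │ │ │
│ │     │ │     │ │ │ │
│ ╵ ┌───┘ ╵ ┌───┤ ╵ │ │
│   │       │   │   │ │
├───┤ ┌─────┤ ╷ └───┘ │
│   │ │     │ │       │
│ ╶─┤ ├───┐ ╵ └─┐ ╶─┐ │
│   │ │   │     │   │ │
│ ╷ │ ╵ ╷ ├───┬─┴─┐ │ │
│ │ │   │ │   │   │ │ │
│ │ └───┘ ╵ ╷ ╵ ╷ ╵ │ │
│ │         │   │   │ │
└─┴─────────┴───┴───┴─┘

Shortest path A → P at (5, 6): 55 steps
Shortest path A → Q at (6, 1): 43 steps

Q is closer (43 steps vs 55 steps).

Path to P:

┌─┬─────────────────┬─┐
│A│↱ → → → → → → → ↓│ │
│ │ ╶─┬───────╴ ┌─┐ │ │
│↓│↑ ↰│         │ │↓│ │
│ └─╴ │ ┌─────┬─┘ │ │ │
│↳ → ↑│ │     │↓ ↰│↓│ │
├─┬───┘ │ ┌───┘ ╷ │ │ │
│ │     │ │↓ ← ↲│↑│↓│ │
│ ╵ ┌───┘ ╵ ┌───┤ ╵ │ │
│   │↓ ← ← ↲│↓ ↰│↑ ↲│ │
├───┤ ┌─────┤ ╷ └───┘ │
│   │↓│     │P│↑ ↰    │
│ ╶─┤ ├───┐ ╵ └─┐ ╶─┐ │
│   │↓│↱ ↓│     │↑ ↰│ │
│ ╷ │ ╵ ╷ ├───┬─┴─┐ │ │
│ │ │↳ ↑│↓│↱ ↓│↱ ↓│↑│ │
│ │ └───┘ ╵ ╷ ╵ ╷ ╵ │ │
│ │      ↳ ↑│↳ ↑│↳ ↑│ │
└─┴─────────┴───┴───┴─┘

Path to Q:

┌─┬─────────────────┬─┐
│A│↱ → → → → → → → ↓│ │
│ │ ╶─┬───────╴ ┌─┐ │ │
│↓│↑ ↰│         │ │↓│ │
│ └─╴ │ ┌─────┬─┘ │ │ │
│↳ → ↑│ │     │↓ ↰│↓│ │
├─┬───┘ │ ┌───┘ ╷ │ │ │
│ │     │ │↓ ← ↲│↑│↓│ │
│ ╵ ┌───┘ ╵ ┌───┤ ╵ │ │
│   │↓ ← ← ↲│   │↑ ↲│ │
├───┤ ┌─────┤ ╷ └───┘ │
│   │↓│     │ │       │
│ ╶─┤ ├───┐ ╵ └─┐ ╶─┐ │
│  Q│↓│↱ ↓│     │   │ │
│ ╷ │ ╵ ╷ ├───┬─┴─┐ │ │
│ │↑│↳ ↑│↓│   │   │ │ │
│ │ └───┘ ╵ ╷ ╵ ╷ ╵ │ │
│ │↑ ← ← ↲  │   │   │ │
└─┴─────────┴───┴───┴─┘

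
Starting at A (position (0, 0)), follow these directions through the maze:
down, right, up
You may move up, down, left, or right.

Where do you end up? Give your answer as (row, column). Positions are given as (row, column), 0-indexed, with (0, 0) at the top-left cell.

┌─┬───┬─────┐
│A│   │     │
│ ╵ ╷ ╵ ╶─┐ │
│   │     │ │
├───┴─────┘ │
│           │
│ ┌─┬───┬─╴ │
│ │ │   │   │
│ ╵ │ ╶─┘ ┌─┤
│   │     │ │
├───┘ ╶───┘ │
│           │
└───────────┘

Following directions step by step:
Start: (0, 0)
  down: (0, 0) → (1, 0)
  right: (1, 0) → (1, 1)
  up: (1, 1) → (0, 1)
Final position: (0, 1)

Path taken:

┌─┬───┬─────┐
│A│B  │     │
│ ╵ ╷ ╵ ╶─┐ │
│↳ ↑│     │ │
├───┴─────┘ │
│           │
│ ┌─┬───┬─╴ │
│ │ │   │   │
│ ╵ │ ╶─┘ ┌─┤
│   │     │ │
├───┘ ╶───┘ │
│           │
└───────────┘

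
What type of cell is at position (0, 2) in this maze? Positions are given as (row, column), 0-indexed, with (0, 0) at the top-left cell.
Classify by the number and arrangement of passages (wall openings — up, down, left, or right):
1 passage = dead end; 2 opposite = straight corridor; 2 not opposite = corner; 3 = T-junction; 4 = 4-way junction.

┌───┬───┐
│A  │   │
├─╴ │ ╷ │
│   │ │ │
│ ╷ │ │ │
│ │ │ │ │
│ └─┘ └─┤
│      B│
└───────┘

Checking cell at (0, 2):
Number of passages: 2
Cell type: corner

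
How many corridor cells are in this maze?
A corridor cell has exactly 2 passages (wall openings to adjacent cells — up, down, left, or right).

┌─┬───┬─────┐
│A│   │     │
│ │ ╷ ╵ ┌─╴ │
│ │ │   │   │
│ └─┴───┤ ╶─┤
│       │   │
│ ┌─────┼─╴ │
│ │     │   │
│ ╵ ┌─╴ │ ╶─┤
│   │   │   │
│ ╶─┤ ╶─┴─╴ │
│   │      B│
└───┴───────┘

Counting cells with exactly 2 passages:
Total corridor cells: 30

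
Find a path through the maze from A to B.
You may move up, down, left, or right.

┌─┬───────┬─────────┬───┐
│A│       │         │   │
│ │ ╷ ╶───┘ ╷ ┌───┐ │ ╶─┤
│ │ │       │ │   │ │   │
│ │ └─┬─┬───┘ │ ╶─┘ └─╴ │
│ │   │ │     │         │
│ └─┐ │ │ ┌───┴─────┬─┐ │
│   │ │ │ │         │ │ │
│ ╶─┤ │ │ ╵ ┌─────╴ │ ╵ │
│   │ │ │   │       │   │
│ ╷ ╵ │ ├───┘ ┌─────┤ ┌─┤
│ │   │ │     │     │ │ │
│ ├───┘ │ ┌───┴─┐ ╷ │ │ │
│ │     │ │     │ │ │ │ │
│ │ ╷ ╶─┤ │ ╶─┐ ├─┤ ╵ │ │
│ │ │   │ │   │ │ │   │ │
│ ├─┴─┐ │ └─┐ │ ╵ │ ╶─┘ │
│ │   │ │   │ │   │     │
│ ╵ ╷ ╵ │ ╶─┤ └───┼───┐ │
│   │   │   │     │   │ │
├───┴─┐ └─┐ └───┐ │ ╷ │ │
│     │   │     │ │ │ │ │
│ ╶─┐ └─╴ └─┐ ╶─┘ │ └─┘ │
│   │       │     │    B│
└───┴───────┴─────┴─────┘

Finding the shortest path through the maze:
Path length: 40 steps
Directions: down → down → down → down → right → down → right → up → up → up → left → up → up → right → down → right → right → right → up → right → right → right → right → down → down → right → right → down → down → left → down → down → down → left → down → right → right → down → down → down

Solution:

┌─┬───────┬─────────┬───┐
│A│↱ ↓    │↱ → → → ↓│   │
│ │ ╷ ╶───┘ ╷ ┌───┐ │ ╶─┤
│↓│↑│↳ → → ↑│ │   │↓│   │
│ │ └─┬─┬───┘ │ ╶─┘ └─╴ │
│↓│↑ ↰│ │     │    ↳ → ↓│
│ └─┐ │ │ ┌───┴─────┬─┐ │
│↓  │↑│ │ │         │ │↓│
│ ╶─┤ │ │ ╵ ┌─────╴ │ ╵ │
│↳ ↓│↑│ │   │       │↓ ↲│
│ ╷ ╵ │ ├───┘ ┌─────┤ ┌─┤
│ │↳ ↑│ │     │     │↓│ │
│ ├───┘ │ ┌───┴─┐ ╷ │ │ │
│ │     │ │     │ │ │↓│ │
│ │ ╷ ╶─┤ │ ╶─┐ ├─┤ ╵ │ │
│ │ │   │ │   │ │ │↓ ↲│ │
│ ├─┴─┐ │ └─┐ │ ╵ │ ╶─┘ │
│ │   │ │   │ │   │↳ → ↓│
│ ╵ ╷ ╵ │ ╶─┤ └───┼───┐ │
│   │   │   │     │   │↓│
├───┴─┐ └─┐ └───┐ │ ╷ │ │
│     │   │     │ │ │ │↓│
│ ╶─┐ └─╴ └─┐ ╶─┘ │ └─┘ │
│   │       │     │    B│
└───┴───────┴─────┴─────┘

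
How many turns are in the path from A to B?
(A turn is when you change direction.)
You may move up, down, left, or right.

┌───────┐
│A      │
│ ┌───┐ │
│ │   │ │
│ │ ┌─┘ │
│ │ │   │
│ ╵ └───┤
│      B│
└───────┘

Directions: down, down, down, right, right, right
Number of turns: 1

Solution:

┌───────┐
│A      │
│ ┌───┐ │
│↓│   │ │
│ │ ┌─┘ │
│↓│ │   │
│ ╵ └───┤
│↳ → → B│
└───────┘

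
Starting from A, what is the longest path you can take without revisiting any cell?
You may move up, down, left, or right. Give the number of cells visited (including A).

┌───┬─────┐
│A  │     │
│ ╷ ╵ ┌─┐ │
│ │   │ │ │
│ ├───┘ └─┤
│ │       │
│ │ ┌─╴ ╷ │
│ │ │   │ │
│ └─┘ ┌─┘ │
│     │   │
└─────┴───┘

Finding longest simple path using DFS:
Start: (0, 0)
Longest path visits 14 cells
Path: A → down → down → down → down → right → right → up → right → up → right → down → down → left

Solution:

┌───┬─────┐
│A  │     │
│ ╷ ╵ ┌─┐ │
│↓│   │ │ │
│ ├───┘ └─┤
│↓│    ↱ ↓│
│ │ ┌─╴ ╷ │
│↓│ │↱ ↑│↓│
│ └─┘ ┌─┘ │
│↳ → ↑│B ↲│
└─────┴───┘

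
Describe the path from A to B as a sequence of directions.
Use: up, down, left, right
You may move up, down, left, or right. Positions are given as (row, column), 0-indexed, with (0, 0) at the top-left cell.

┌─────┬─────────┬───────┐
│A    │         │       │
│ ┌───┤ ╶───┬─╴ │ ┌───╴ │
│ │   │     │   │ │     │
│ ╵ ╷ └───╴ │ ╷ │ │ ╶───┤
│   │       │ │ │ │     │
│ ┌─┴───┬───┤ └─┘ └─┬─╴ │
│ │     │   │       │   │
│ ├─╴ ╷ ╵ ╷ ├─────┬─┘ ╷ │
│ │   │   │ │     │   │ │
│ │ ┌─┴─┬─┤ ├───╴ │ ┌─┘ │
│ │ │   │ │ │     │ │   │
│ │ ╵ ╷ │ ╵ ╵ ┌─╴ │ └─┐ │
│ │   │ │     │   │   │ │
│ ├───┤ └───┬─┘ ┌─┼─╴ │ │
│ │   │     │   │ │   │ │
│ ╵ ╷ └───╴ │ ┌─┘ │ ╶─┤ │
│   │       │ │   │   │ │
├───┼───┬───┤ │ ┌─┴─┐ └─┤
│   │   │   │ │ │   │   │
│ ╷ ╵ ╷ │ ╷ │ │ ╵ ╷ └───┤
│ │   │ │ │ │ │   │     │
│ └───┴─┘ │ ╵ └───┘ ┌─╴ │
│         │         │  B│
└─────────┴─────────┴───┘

Finding the path and converting it to directions:
Path through cells: (0,0) → (1,0) → (2,0) → (3,0) → (4,0) → (5,0) → (6,0) → (7,0) → (8,0) → (8,1) → (7,1) → (7,2) → (8,2) → (8,3) → (8,4) → (8,5) → (7,5) → (7,4) → (7,3) → (6,3) → (5,3) → (5,2) → (6,2) → (6,1) → (5,1) → (4,1) → (4,2) → (3,2) → (3,3) → (4,3) → (4,4) → (3,4) → (3,5) → (4,5) → (5,5) → (6,5) → (6,6) → (5,6) → (5,7) → (5,8) → (6,8) → (6,7) → (7,7) → (7,6) → (8,6) → (9,6) → (10,6) → (11,6) → (11,7) → (11,8) → (11,9) → (10,9) → (10,10) → (10,11) → (11,11)
Directions: down, down, down, down, down, down, down, down, right, up, right, down, right, right, right, up, left, left, up, up, left, down, left, up, up, right, up, right, down, right, up, right, down, down, down, right, up, right, right, down, left, down, left, down, down, down, down, right, right, right, up, right, right, down

Solution:

┌─────┬─────────┬───────┐
│A    │         │       │
│ ┌───┤ ╶───┬─╴ │ ┌───╴ │
│↓│   │     │   │ │     │
│ ╵ ╷ └───╴ │ ╷ │ │ ╶───┤
│↓  │       │ │ │ │     │
│ ┌─┴───┬───┤ └─┘ └─┬─╴ │
│↓│  ↱ ↓│↱ ↓│       │   │
│ ├─╴ ╷ ╵ ╷ ├─────┬─┘ ╷ │
│↓│↱ ↑│↳ ↑│↓│     │   │ │
│ │ ┌─┴─┬─┤ ├───╴ │ ┌─┘ │
│↓│↑│↓ ↰│ │↓│↱ → ↓│ │   │
│ │ ╵ ╷ │ ╵ ╵ ┌─╴ │ └─┐ │
│↓│↑ ↲│↑│  ↳ ↑│↓ ↲│   │ │
│ ├───┤ └───┬─┘ ┌─┼─╴ │ │
│↓│↱ ↓│↑ ← ↰│↓ ↲│ │   │ │
│ ╵ ╷ └───╴ │ ┌─┘ │ ╶─┤ │
│↳ ↑│↳ → → ↑│↓│   │   │ │
├───┼───┬───┤ │ ┌─┴─┐ └─┤
│   │   │   │↓│ │   │   │
│ ╷ ╵ ╷ │ ╷ │ │ ╵ ╷ └───┤
│ │   │ │ │ │↓│   │↱ → ↓│
│ └───┴─┘ │ ╵ └───┘ ┌─╴ │
│         │  ↳ → → ↑│  B│
└─────────┴─────────┴───┘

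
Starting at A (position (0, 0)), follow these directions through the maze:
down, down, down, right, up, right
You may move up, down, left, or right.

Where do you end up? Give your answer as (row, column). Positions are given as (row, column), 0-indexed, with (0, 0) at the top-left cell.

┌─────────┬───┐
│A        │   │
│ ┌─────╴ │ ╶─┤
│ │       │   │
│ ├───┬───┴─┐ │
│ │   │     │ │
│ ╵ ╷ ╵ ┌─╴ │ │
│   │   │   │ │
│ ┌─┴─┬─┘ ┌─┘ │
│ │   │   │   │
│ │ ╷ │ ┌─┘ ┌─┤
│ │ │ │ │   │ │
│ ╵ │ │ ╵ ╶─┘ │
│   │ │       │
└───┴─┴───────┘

Following directions step by step:
Start: (0, 0)
  down: (0, 0) → (1, 0)
  down: (1, 0) → (2, 0)
  down: (2, 0) → (3, 0)
  right: (3, 0) → (3, 1)
  up: (3, 1) → (2, 1)
  right: (2, 1) → (2, 2)
Final position: (2, 2)

Path taken:

┌─────────┬───┐
│A        │   │
│ ┌─────╴ │ ╶─┤
│↓│       │   │
│ ├───┬───┴─┐ │
│↓│↱ B│     │ │
│ ╵ ╷ ╵ ┌─╴ │ │
│↳ ↑│   │   │ │
│ ┌─┴─┬─┘ ┌─┘ │
│ │   │   │   │
│ │ ╷ │ ┌─┘ ┌─┤
│ │ │ │ │   │ │
│ ╵ │ │ ╵ ╶─┘ │
│   │ │       │
└───┴─┴───────┘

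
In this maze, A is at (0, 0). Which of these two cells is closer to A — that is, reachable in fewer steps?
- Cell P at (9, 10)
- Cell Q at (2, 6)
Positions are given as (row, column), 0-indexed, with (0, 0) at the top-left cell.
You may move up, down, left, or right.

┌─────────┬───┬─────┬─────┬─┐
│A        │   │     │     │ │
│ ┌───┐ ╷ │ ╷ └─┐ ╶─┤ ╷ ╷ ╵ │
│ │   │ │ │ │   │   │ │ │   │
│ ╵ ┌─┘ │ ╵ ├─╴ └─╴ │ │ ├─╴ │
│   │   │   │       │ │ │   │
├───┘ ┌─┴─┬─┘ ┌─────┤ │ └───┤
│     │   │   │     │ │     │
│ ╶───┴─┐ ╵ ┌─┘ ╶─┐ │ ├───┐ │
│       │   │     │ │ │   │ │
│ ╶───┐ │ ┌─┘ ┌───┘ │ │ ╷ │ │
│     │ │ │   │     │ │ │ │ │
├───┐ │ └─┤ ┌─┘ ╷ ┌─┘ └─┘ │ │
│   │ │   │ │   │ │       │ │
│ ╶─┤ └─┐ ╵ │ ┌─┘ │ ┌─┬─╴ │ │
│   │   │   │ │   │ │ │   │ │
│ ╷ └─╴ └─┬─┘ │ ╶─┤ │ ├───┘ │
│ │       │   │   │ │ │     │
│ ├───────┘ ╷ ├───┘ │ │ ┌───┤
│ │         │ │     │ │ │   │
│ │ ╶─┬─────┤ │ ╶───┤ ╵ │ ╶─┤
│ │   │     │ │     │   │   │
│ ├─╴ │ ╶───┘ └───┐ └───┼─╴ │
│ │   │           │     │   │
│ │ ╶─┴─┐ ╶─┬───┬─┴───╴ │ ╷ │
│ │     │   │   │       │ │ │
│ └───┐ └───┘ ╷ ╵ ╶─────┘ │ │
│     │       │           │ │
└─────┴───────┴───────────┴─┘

Shortest path A → P at (9, 10): 95 steps
Shortest path A → Q at (2, 6): 14 steps

Q is closer (14 steps vs 95 steps).

Path to P:

┌─────────┬───┬─────┬─────┬─┐
│A → → ↓  │   │     │↱ ↓  │ │
│ ┌───┐ ╷ │ ╷ └─┐ ╶─┤ ╷ ╷ ╵ │
│ │   │↓│ │ │   │   │↑│↓│   │
│ ╵ ┌─┘ │ ╵ ├─╴ └─╴ │ │ ├─╴ │
│   │↓ ↲│   │       │↑│↓│   │
├───┘ ┌─┴─┬─┘ ┌─────┤ │ └───┤
│↓ ← ↲│   │   │↱ → ↓│↑│↳ → ↓│
│ ╶───┴─┐ ╵ ┌─┘ ╶─┐ │ ├───┐ │
│↳ → → ↓│   │↱ ↑  │↓│↑│   │↓│
│ ╶───┐ │ ┌─┘ ┌───┘ │ │ ╷ │ │
│     │↓│ │↱ ↑│↓ ← ↲│↑│ │ │↓│
├───┐ │ └─┤ ┌─┘ ╷ ┌─┘ └─┘ │ │
│   │ │↳ ↓│↑│↓ ↲│ │↱ ↑    │↓│
│ ╶─┤ └─┐ ╵ │ ┌─┘ │ ┌─┬─╴ │ │
│   │   │↳ ↑│↓│   │↑│ │   │↓│
│ ╷ └─╴ └─┬─┘ │ ╶─┤ │ ├───┘ │
│ │       │↓ ↲│   │↑│ │↓ ← ↲│
│ ├───────┘ ╷ ├───┘ │ │ ┌───┤
│ │↓ ← ← ← ↲│ │↱ → ↑│P│↓│   │
│ │ ╶─┬─────┤ │ ╶───┤ ╵ │ ╶─┤
│ │↳ ↓│     │ │↑ ← ↰│↑ ↲│   │
│ ├─╴ │ ╶───┘ └───┐ └───┼─╴ │
│ │↓ ↲│           │↑ ← ↰│   │
│ │ ╶─┴─┐ ╶─┬───┬─┴───╴ │ ╷ │
│ │↳ → ↓│   │↱ ↓│↱ → → ↑│ │ │
│ └───┐ └───┘ ╷ ╵ ╶─────┘ │ │
│     │↳ → → ↑│↳ ↑        │ │
└─────┴───────┴───────────┴─┘

Path to Q:

┌─────────┬───┬─────┬─────┬─┐
│A → → → ↓│↱ ↓│     │     │ │
│ ┌───┐ ╷ │ ╷ └─┐ ╶─┤ ╷ ╷ ╵ │
│ │   │ │↓│↑│↳ ↓│   │ │ │   │
│ ╵ ┌─┘ │ ╵ ├─╴ └─╴ │ │ ├─╴ │
│   │   │↳ ↑│Q ↲    │ │ │   │
├───┘ ┌─┴─┬─┘ ┌─────┤ │ └───┤
│     │   │   │     │ │     │
│ ╶───┴─┐ ╵ ┌─┘ ╶─┐ │ ├───┐ │
│       │   │     │ │ │   │ │
│ ╶───┐ │ ┌─┘ ┌───┘ │ │ ╷ │ │
│     │ │ │   │     │ │ │ │ │
├───┐ │ └─┤ ┌─┘ ╷ ┌─┘ └─┘ │ │
│   │ │   │ │   │ │       │ │
│ ╶─┤ └─┐ ╵ │ ┌─┘ │ ┌─┬─╴ │ │
│   │   │   │ │   │ │ │   │ │
│ ╷ └─╴ └─┬─┘ │ ╶─┤ │ ├───┘ │
│ │       │   │   │ │ │     │
│ ├───────┘ ╷ ├───┘ │ │ ┌───┤
│ │         │ │     │ │ │   │
│ │ ╶─┬─────┤ │ ╶───┤ ╵ │ ╶─┤
│ │   │     │ │     │   │   │
│ ├─╴ │ ╶───┘ └───┐ └───┼─╴ │
│ │   │           │     │   │
│ │ ╶─┴─┐ ╶─┬───┬─┴───╴ │ ╷ │
│ │     │   │   │       │ │ │
│ └───┐ └───┘ ╷ ╵ ╶─────┘ │ │
│     │       │           │ │
└─────┴───────┴───────────┴─┘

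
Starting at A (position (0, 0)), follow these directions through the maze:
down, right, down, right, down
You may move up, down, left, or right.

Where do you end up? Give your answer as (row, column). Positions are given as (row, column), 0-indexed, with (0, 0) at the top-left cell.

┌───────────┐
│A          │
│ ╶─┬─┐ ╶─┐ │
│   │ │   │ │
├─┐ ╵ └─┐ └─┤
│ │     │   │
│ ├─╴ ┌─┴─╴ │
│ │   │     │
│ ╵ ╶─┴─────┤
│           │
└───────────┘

Following directions step by step:
Start: (0, 0)
  down: (0, 0) → (1, 0)
  right: (1, 0) → (1, 1)
  down: (1, 1) → (2, 1)
  right: (2, 1) → (2, 2)
  down: (2, 2) → (3, 2)
Final position: (3, 2)

Path taken:

┌───────────┐
│A          │
│ ╶─┬─┐ ╶─┐ │
│↳ ↓│ │   │ │
├─┐ ╵ └─┐ └─┤
│ │↳ ↓  │   │
│ ├─╴ ┌─┴─╴ │
│ │  B│     │
│ ╵ ╶─┴─────┤
│           │
└───────────┘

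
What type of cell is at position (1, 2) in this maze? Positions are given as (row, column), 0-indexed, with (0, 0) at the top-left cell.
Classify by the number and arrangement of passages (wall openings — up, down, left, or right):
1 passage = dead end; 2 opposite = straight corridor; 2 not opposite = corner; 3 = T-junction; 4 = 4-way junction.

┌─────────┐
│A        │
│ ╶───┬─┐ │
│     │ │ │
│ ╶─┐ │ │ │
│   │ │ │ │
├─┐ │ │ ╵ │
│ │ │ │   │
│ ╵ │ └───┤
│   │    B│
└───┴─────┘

Checking cell at (1, 2):
Number of passages: 2
Cell type: corner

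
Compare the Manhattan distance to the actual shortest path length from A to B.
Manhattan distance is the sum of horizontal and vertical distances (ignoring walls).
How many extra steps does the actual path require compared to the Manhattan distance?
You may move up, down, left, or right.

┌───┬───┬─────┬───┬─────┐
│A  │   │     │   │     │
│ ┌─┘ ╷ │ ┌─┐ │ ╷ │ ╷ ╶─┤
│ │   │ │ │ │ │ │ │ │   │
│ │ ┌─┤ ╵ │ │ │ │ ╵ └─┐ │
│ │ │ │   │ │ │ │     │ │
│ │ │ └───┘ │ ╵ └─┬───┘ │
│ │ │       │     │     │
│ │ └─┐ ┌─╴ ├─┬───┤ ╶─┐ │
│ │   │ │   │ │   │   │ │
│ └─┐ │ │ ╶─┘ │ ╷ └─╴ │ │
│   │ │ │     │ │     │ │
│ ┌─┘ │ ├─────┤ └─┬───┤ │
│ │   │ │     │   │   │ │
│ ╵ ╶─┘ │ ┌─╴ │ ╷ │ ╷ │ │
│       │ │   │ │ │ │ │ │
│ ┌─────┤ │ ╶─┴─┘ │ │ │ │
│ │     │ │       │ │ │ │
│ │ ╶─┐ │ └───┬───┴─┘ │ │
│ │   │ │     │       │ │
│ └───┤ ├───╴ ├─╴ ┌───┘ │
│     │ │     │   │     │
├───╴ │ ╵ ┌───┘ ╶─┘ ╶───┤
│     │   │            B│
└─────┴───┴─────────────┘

Manhattan distance: |11 - 0| + |11 - 0| = 22
Actual path length: 56
Extra steps: 56 - 22 = 34

Solution:

┌───┬───┬─────┬───┬─────┐
│A  │↱ ↓│↱ → ↓│↱ ↓│↱ ↓  │
│ ┌─┘ ╷ │ ┌─┐ │ ╷ │ ╷ ╶─┤
│↓│↱ ↑│↓│↑│ │↓│↑│↓│↑│↳ ↓│
│ │ ┌─┤ ╵ │ │ │ │ ╵ └─┐ │
│↓│↑│ │↳ ↑│ │↓│↑│↳ ↑  │↓│
│ │ │ └───┘ │ ╵ └─┬───┘ │
│↓│↑│       │↳ ↑  │    ↓│
│ │ └─┐ ┌─╴ ├─┬───┤ ╶─┐ │
│↓│↑ ↰│ │   │ │   │   │↓│
│ └─┐ │ │ ╶─┘ │ ╷ └─╴ │ │
│↓  │↑│ │     │ │     │↓│
│ ┌─┘ │ ├─────┤ └─┬───┤ │
│↓│↱ ↑│ │     │   │   │↓│
│ ╵ ╶─┘ │ ┌─╴ │ ╷ │ ╷ │ │
│↳ ↑    │ │   │ │ │ │ │↓│
│ ┌─────┤ │ ╶─┴─┘ │ │ │ │
│ │     │ │       │ │ │↓│
│ │ ╶─┐ │ └───┬───┴─┘ │ │
│ │   │ │     │       │↓│
│ └───┤ ├───╴ ├─╴ ┌───┘ │
│     │ │     │   │↓ ← ↲│
├───╴ │ ╵ ┌───┘ ╶─┘ ╶───┤
│     │   │        ↳ → B│
└─────┴───┴─────────────┘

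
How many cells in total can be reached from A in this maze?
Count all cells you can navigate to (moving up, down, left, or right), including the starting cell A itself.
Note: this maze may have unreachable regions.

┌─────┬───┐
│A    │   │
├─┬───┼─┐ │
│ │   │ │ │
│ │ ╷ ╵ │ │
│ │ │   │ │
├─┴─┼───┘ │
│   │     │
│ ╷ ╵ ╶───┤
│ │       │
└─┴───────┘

Using BFS/flood-fill to find all reachable cells from A:
Maze size: 5 × 5 = 25 total cells
22 cell(s) are walled off and cannot be reached from A.
Reachable cells: 3

Reachable region (· marks reachable cells):

┌─────┬───┐
│A · ·│   │
├─┬───┼─┐ │
│ │   │ │ │
│ │ ╷ ╵ │ │
│ │ │   │ │
├─┴─┼───┘ │
│   │     │
│ ╷ ╵ ╶───┤
│ │       │
└─┴───────┘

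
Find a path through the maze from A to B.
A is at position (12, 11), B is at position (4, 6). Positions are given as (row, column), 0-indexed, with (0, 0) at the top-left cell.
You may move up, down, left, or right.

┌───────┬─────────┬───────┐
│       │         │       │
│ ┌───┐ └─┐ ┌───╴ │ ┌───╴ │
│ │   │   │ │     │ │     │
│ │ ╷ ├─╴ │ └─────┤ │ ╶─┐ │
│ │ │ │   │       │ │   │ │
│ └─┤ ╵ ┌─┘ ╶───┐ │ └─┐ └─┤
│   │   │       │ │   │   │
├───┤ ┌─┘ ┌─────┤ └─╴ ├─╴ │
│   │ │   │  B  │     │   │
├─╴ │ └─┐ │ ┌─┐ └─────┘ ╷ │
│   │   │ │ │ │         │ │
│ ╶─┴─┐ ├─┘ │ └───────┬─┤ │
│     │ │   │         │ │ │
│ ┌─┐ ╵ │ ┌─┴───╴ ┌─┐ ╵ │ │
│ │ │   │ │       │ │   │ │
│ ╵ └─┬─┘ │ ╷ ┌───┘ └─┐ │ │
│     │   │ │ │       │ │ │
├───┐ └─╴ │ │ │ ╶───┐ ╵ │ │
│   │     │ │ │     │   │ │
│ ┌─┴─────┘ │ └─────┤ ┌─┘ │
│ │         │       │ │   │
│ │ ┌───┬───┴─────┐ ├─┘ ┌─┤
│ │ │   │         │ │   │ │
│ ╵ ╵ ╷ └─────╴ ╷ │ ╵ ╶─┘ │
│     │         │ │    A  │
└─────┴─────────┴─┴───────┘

Finding the shortest path from (12, 11) to (4, 6):
Path length: 19 steps
Directions: left → up → right → up → right → up → up → up → up → up → up → left → down → left → left → left → left → up → left

Solution:

┌───────┬─────────┬───────┐
│       │         │       │
│ ┌───┐ └─┐ ┌───╴ │ ┌───╴ │
│ │   │   │ │     │ │     │
│ │ ╷ ├─╴ │ └─────┤ │ ╶─┐ │
│ │ │ │   │       │ │   │ │
│ └─┤ ╵ ┌─┘ ╶───┐ │ └─┐ └─┤
│   │   │       │ │   │   │
├───┤ ┌─┘ ┌─────┤ └─╴ ├─╴ │
│   │ │   │  B ↰│     │↓ ↰│
├─╴ │ └─┐ │ ┌─┐ └─────┘ ╷ │
│   │   │ │ │ │↑ ← ← ← ↲│↑│
│ ╶─┴─┐ ├─┘ │ └───────┬─┤ │
│     │ │   │         │ │↑│
│ ┌─┐ ╵ │ ┌─┴───╴ ┌─┐ ╵ │ │
│ │ │   │ │       │ │   │↑│
│ ╵ └─┬─┘ │ ╷ ┌───┘ └─┐ │ │
│     │   │ │ │       │ │↑│
├───┐ └─╴ │ │ │ ╶───┐ ╵ │ │
│   │     │ │ │     │   │↑│
│ ┌─┴─────┘ │ └─────┤ ┌─┘ │
│ │         │       │ │↱ ↑│
│ │ ┌───┬───┴─────┐ ├─┘ ┌─┤
│ │ │   │         │ │↱ ↑│ │
│ ╵ ╵ ╷ └─────╴ ╷ │ ╵ ╶─┘ │
│     │         │ │  ↑ A  │
└─────┴─────────┴─┴───────┘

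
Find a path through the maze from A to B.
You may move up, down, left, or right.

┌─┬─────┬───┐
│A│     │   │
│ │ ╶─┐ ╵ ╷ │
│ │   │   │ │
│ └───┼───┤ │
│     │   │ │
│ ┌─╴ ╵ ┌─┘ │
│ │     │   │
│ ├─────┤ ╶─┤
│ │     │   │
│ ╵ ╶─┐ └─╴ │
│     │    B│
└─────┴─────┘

Finding the shortest path through the maze:
Path length: 12 steps
Directions: down → down → down → down → down → right → up → right → right → down → right → right

Solution:

┌─┬─────┬───┐
│A│     │   │
│ │ ╶─┐ ╵ ╷ │
│↓│   │   │ │
│ └───┼───┤ │
│↓    │   │ │
│ ┌─╴ ╵ ┌─┘ │
│↓│     │   │
│ ├─────┤ ╶─┤
│↓│↱ → ↓│   │
│ ╵ ╶─┐ └─╴ │
│↳ ↑  │↳ → B│
└─────┴─────┘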